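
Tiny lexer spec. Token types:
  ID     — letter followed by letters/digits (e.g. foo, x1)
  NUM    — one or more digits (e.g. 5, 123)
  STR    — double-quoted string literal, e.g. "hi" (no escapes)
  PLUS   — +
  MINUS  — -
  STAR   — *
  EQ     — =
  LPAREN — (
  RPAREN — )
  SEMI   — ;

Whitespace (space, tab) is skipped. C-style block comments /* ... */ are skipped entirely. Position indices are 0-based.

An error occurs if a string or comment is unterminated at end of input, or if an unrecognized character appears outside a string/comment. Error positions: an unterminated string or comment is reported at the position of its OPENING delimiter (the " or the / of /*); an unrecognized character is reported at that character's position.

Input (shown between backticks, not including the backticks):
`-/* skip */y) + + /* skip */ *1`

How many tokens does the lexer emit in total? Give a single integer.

pos=0: emit MINUS '-'
pos=1: enter COMMENT mode (saw '/*')
exit COMMENT mode (now at pos=11)
pos=11: emit ID 'y' (now at pos=12)
pos=12: emit RPAREN ')'
pos=14: emit PLUS '+'
pos=16: emit PLUS '+'
pos=18: enter COMMENT mode (saw '/*')
exit COMMENT mode (now at pos=28)
pos=29: emit STAR '*'
pos=30: emit NUM '1' (now at pos=31)
DONE. 7 tokens: [MINUS, ID, RPAREN, PLUS, PLUS, STAR, NUM]

Answer: 7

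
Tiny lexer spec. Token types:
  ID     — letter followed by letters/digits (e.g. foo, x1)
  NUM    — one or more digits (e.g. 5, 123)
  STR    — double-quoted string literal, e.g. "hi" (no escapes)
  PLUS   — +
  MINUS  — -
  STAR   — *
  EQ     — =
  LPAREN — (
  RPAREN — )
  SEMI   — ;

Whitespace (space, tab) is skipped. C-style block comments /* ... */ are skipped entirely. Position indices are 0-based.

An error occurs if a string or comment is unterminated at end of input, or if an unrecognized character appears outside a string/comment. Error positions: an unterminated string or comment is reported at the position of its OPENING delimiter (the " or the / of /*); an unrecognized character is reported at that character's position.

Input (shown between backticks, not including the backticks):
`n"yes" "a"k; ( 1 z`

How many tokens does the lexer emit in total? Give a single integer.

Answer: 8

Derivation:
pos=0: emit ID 'n' (now at pos=1)
pos=1: enter STRING mode
pos=1: emit STR "yes" (now at pos=6)
pos=7: enter STRING mode
pos=7: emit STR "a" (now at pos=10)
pos=10: emit ID 'k' (now at pos=11)
pos=11: emit SEMI ';'
pos=13: emit LPAREN '('
pos=15: emit NUM '1' (now at pos=16)
pos=17: emit ID 'z' (now at pos=18)
DONE. 8 tokens: [ID, STR, STR, ID, SEMI, LPAREN, NUM, ID]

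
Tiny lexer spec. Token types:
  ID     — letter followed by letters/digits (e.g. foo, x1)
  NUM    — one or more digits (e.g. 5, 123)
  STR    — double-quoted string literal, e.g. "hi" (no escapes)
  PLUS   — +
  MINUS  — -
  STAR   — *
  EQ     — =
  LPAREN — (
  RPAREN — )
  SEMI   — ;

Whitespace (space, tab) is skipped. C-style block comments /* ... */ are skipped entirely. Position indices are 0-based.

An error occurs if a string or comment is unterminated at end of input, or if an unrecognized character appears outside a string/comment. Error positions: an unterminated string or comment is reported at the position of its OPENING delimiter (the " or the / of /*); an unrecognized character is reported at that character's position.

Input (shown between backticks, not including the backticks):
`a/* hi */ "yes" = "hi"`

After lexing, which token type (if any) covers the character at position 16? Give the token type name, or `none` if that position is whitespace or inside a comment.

Answer: EQ

Derivation:
pos=0: emit ID 'a' (now at pos=1)
pos=1: enter COMMENT mode (saw '/*')
exit COMMENT mode (now at pos=9)
pos=10: enter STRING mode
pos=10: emit STR "yes" (now at pos=15)
pos=16: emit EQ '='
pos=18: enter STRING mode
pos=18: emit STR "hi" (now at pos=22)
DONE. 4 tokens: [ID, STR, EQ, STR]
Position 16: char is '=' -> EQ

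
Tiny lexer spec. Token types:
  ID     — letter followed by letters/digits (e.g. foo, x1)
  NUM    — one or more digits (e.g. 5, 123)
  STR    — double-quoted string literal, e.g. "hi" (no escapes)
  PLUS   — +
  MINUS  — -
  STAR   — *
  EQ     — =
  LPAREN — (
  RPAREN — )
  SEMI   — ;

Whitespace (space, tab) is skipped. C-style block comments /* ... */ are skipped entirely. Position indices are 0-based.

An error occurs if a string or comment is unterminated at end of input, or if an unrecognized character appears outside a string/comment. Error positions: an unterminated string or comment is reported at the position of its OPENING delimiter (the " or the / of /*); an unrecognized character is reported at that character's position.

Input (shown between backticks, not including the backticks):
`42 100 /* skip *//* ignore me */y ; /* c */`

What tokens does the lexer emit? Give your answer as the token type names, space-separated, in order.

pos=0: emit NUM '42' (now at pos=2)
pos=3: emit NUM '100' (now at pos=6)
pos=7: enter COMMENT mode (saw '/*')
exit COMMENT mode (now at pos=17)
pos=17: enter COMMENT mode (saw '/*')
exit COMMENT mode (now at pos=32)
pos=32: emit ID 'y' (now at pos=33)
pos=34: emit SEMI ';'
pos=36: enter COMMENT mode (saw '/*')
exit COMMENT mode (now at pos=43)
DONE. 4 tokens: [NUM, NUM, ID, SEMI]

Answer: NUM NUM ID SEMI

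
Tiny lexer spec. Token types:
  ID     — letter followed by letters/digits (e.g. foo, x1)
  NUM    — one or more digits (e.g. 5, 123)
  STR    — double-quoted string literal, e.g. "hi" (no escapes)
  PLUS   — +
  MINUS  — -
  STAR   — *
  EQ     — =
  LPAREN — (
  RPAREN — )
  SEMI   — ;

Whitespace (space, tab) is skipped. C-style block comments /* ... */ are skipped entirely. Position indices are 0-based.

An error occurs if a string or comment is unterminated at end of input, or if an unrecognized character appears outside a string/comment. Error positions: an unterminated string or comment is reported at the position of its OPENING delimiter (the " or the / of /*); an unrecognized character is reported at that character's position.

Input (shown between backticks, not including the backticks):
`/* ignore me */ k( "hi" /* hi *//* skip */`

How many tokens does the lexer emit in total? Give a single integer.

pos=0: enter COMMENT mode (saw '/*')
exit COMMENT mode (now at pos=15)
pos=16: emit ID 'k' (now at pos=17)
pos=17: emit LPAREN '('
pos=19: enter STRING mode
pos=19: emit STR "hi" (now at pos=23)
pos=24: enter COMMENT mode (saw '/*')
exit COMMENT mode (now at pos=32)
pos=32: enter COMMENT mode (saw '/*')
exit COMMENT mode (now at pos=42)
DONE. 3 tokens: [ID, LPAREN, STR]

Answer: 3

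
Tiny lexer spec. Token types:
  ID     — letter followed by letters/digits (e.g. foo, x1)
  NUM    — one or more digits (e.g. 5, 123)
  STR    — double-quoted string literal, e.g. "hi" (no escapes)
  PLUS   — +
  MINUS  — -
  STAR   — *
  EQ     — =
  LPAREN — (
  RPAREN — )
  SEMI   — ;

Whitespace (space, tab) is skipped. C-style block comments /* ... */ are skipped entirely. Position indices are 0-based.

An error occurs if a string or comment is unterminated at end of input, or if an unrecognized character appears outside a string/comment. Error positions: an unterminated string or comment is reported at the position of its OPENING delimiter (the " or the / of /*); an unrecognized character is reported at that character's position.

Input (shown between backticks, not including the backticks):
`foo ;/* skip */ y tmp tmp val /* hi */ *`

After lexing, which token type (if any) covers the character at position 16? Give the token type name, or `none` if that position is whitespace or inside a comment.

pos=0: emit ID 'foo' (now at pos=3)
pos=4: emit SEMI ';'
pos=5: enter COMMENT mode (saw '/*')
exit COMMENT mode (now at pos=15)
pos=16: emit ID 'y' (now at pos=17)
pos=18: emit ID 'tmp' (now at pos=21)
pos=22: emit ID 'tmp' (now at pos=25)
pos=26: emit ID 'val' (now at pos=29)
pos=30: enter COMMENT mode (saw '/*')
exit COMMENT mode (now at pos=38)
pos=39: emit STAR '*'
DONE. 7 tokens: [ID, SEMI, ID, ID, ID, ID, STAR]
Position 16: char is 'y' -> ID

Answer: ID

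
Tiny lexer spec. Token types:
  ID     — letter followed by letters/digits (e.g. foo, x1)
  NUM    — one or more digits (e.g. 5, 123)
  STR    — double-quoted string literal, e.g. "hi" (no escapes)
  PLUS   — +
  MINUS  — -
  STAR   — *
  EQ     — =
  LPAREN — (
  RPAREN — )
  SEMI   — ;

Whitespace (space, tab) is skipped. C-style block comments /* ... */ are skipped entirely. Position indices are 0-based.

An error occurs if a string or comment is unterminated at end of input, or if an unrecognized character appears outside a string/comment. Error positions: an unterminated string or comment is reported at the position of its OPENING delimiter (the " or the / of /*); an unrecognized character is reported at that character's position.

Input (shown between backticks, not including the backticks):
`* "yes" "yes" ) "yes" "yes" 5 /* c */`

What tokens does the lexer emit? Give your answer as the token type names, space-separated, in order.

Answer: STAR STR STR RPAREN STR STR NUM

Derivation:
pos=0: emit STAR '*'
pos=2: enter STRING mode
pos=2: emit STR "yes" (now at pos=7)
pos=8: enter STRING mode
pos=8: emit STR "yes" (now at pos=13)
pos=14: emit RPAREN ')'
pos=16: enter STRING mode
pos=16: emit STR "yes" (now at pos=21)
pos=22: enter STRING mode
pos=22: emit STR "yes" (now at pos=27)
pos=28: emit NUM '5' (now at pos=29)
pos=30: enter COMMENT mode (saw '/*')
exit COMMENT mode (now at pos=37)
DONE. 7 tokens: [STAR, STR, STR, RPAREN, STR, STR, NUM]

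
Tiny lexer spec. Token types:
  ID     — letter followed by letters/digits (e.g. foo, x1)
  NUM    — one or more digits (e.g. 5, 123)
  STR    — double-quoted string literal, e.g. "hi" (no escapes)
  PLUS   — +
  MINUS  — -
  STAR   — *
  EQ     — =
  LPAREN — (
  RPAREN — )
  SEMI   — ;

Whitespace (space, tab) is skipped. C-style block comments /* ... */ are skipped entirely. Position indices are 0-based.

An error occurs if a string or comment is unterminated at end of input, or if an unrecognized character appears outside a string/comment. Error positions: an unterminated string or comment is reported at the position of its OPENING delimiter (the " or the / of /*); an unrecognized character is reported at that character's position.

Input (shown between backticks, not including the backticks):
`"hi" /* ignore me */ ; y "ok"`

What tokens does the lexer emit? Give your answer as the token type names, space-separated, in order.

pos=0: enter STRING mode
pos=0: emit STR "hi" (now at pos=4)
pos=5: enter COMMENT mode (saw '/*')
exit COMMENT mode (now at pos=20)
pos=21: emit SEMI ';'
pos=23: emit ID 'y' (now at pos=24)
pos=25: enter STRING mode
pos=25: emit STR "ok" (now at pos=29)
DONE. 4 tokens: [STR, SEMI, ID, STR]

Answer: STR SEMI ID STR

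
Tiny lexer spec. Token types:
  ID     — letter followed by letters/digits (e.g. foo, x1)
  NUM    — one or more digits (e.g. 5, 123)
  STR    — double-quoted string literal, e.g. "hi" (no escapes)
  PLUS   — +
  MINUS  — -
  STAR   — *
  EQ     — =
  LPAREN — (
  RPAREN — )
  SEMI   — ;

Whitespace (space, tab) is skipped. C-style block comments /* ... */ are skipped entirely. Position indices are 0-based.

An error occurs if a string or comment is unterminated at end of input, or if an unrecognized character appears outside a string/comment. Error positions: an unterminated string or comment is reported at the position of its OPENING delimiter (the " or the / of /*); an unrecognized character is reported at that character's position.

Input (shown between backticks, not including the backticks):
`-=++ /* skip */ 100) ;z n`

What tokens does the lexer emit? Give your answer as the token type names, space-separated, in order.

Answer: MINUS EQ PLUS PLUS NUM RPAREN SEMI ID ID

Derivation:
pos=0: emit MINUS '-'
pos=1: emit EQ '='
pos=2: emit PLUS '+'
pos=3: emit PLUS '+'
pos=5: enter COMMENT mode (saw '/*')
exit COMMENT mode (now at pos=15)
pos=16: emit NUM '100' (now at pos=19)
pos=19: emit RPAREN ')'
pos=21: emit SEMI ';'
pos=22: emit ID 'z' (now at pos=23)
pos=24: emit ID 'n' (now at pos=25)
DONE. 9 tokens: [MINUS, EQ, PLUS, PLUS, NUM, RPAREN, SEMI, ID, ID]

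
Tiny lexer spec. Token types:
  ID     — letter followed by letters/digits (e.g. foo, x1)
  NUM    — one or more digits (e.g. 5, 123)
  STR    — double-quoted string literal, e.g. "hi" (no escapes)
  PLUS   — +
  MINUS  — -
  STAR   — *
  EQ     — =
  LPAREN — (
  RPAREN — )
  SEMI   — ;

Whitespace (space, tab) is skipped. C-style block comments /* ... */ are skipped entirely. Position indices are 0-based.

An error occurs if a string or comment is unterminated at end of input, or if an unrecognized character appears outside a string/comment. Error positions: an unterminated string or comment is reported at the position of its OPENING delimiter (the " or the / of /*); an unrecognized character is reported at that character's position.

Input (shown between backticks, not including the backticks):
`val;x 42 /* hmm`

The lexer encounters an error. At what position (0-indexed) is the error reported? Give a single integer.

pos=0: emit ID 'val' (now at pos=3)
pos=3: emit SEMI ';'
pos=4: emit ID 'x' (now at pos=5)
pos=6: emit NUM '42' (now at pos=8)
pos=9: enter COMMENT mode (saw '/*')
pos=9: ERROR — unterminated comment (reached EOF)

Answer: 9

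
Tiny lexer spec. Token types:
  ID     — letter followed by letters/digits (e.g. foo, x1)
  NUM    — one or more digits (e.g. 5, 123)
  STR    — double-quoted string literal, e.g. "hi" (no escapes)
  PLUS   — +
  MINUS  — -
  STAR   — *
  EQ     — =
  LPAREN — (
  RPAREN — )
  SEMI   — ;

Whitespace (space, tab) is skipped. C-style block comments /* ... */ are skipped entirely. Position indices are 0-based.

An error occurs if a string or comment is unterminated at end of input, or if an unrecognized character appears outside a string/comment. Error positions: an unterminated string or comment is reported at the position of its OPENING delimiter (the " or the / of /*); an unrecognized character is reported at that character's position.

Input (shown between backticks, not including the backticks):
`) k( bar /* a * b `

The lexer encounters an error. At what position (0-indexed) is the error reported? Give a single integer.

Answer: 9

Derivation:
pos=0: emit RPAREN ')'
pos=2: emit ID 'k' (now at pos=3)
pos=3: emit LPAREN '('
pos=5: emit ID 'bar' (now at pos=8)
pos=9: enter COMMENT mode (saw '/*')
pos=9: ERROR — unterminated comment (reached EOF)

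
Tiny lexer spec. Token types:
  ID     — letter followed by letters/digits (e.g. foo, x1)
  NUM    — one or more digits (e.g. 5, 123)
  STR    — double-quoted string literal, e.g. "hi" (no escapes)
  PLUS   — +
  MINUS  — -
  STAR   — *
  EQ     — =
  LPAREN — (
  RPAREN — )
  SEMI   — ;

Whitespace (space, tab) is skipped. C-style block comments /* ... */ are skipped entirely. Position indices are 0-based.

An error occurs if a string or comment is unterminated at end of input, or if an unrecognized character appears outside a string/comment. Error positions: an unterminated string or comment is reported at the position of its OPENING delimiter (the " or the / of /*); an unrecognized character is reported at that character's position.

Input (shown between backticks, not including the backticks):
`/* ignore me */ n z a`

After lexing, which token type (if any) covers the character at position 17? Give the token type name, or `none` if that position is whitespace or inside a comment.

pos=0: enter COMMENT mode (saw '/*')
exit COMMENT mode (now at pos=15)
pos=16: emit ID 'n' (now at pos=17)
pos=18: emit ID 'z' (now at pos=19)
pos=20: emit ID 'a' (now at pos=21)
DONE. 3 tokens: [ID, ID, ID]
Position 17: char is ' ' -> none

Answer: none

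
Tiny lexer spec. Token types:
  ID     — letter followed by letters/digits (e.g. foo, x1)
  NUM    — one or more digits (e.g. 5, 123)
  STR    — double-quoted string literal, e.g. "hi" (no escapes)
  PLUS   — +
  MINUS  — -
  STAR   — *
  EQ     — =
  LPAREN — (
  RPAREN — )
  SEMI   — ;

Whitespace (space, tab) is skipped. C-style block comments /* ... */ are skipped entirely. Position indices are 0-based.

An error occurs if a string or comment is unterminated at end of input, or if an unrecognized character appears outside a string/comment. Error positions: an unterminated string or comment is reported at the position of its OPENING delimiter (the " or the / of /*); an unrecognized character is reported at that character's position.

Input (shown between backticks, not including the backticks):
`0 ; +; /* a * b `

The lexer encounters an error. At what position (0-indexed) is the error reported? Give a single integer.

pos=0: emit NUM '0' (now at pos=1)
pos=2: emit SEMI ';'
pos=4: emit PLUS '+'
pos=5: emit SEMI ';'
pos=7: enter COMMENT mode (saw '/*')
pos=7: ERROR — unterminated comment (reached EOF)

Answer: 7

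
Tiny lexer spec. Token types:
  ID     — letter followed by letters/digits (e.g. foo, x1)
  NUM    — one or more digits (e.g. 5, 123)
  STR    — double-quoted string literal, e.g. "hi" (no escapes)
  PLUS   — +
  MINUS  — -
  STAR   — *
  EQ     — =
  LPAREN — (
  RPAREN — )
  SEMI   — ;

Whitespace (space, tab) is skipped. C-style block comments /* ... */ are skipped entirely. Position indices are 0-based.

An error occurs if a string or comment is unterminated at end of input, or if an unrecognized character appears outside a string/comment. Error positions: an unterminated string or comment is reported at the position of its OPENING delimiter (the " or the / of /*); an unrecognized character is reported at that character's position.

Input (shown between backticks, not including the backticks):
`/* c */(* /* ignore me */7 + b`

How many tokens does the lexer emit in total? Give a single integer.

Answer: 5

Derivation:
pos=0: enter COMMENT mode (saw '/*')
exit COMMENT mode (now at pos=7)
pos=7: emit LPAREN '('
pos=8: emit STAR '*'
pos=10: enter COMMENT mode (saw '/*')
exit COMMENT mode (now at pos=25)
pos=25: emit NUM '7' (now at pos=26)
pos=27: emit PLUS '+'
pos=29: emit ID 'b' (now at pos=30)
DONE. 5 tokens: [LPAREN, STAR, NUM, PLUS, ID]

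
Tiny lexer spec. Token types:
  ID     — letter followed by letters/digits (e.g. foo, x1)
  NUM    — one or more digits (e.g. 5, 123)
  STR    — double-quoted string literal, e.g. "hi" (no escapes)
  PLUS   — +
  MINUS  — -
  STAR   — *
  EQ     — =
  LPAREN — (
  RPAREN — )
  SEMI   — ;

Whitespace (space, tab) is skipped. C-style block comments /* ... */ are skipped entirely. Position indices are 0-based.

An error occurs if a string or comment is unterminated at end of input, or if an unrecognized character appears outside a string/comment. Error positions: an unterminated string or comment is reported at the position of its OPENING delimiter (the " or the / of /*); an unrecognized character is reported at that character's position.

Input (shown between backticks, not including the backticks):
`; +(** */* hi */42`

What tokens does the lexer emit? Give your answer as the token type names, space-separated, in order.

pos=0: emit SEMI ';'
pos=2: emit PLUS '+'
pos=3: emit LPAREN '('
pos=4: emit STAR '*'
pos=5: emit STAR '*'
pos=7: emit STAR '*'
pos=8: enter COMMENT mode (saw '/*')
exit COMMENT mode (now at pos=16)
pos=16: emit NUM '42' (now at pos=18)
DONE. 7 tokens: [SEMI, PLUS, LPAREN, STAR, STAR, STAR, NUM]

Answer: SEMI PLUS LPAREN STAR STAR STAR NUM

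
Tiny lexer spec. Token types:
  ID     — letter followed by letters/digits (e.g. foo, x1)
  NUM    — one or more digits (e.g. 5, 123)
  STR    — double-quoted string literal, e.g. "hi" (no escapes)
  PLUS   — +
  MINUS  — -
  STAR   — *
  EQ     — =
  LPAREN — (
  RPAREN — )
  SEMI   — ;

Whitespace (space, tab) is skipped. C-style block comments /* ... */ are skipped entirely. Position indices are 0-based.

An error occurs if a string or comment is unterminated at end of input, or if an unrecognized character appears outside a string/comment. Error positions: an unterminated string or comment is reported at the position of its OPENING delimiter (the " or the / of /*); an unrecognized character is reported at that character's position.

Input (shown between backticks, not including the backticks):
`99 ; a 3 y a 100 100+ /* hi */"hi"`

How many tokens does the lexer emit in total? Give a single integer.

Answer: 10

Derivation:
pos=0: emit NUM '99' (now at pos=2)
pos=3: emit SEMI ';'
pos=5: emit ID 'a' (now at pos=6)
pos=7: emit NUM '3' (now at pos=8)
pos=9: emit ID 'y' (now at pos=10)
pos=11: emit ID 'a' (now at pos=12)
pos=13: emit NUM '100' (now at pos=16)
pos=17: emit NUM '100' (now at pos=20)
pos=20: emit PLUS '+'
pos=22: enter COMMENT mode (saw '/*')
exit COMMENT mode (now at pos=30)
pos=30: enter STRING mode
pos=30: emit STR "hi" (now at pos=34)
DONE. 10 tokens: [NUM, SEMI, ID, NUM, ID, ID, NUM, NUM, PLUS, STR]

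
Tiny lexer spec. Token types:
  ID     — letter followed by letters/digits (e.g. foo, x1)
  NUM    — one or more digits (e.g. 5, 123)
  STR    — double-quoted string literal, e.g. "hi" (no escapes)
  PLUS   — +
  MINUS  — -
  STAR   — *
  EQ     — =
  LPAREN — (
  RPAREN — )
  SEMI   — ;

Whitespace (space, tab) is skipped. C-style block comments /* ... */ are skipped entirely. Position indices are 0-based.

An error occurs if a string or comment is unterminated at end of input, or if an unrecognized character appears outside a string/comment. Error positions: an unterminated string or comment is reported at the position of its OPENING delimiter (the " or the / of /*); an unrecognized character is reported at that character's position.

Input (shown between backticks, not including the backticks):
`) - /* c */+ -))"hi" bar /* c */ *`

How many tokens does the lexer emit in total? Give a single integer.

Answer: 9

Derivation:
pos=0: emit RPAREN ')'
pos=2: emit MINUS '-'
pos=4: enter COMMENT mode (saw '/*')
exit COMMENT mode (now at pos=11)
pos=11: emit PLUS '+'
pos=13: emit MINUS '-'
pos=14: emit RPAREN ')'
pos=15: emit RPAREN ')'
pos=16: enter STRING mode
pos=16: emit STR "hi" (now at pos=20)
pos=21: emit ID 'bar' (now at pos=24)
pos=25: enter COMMENT mode (saw '/*')
exit COMMENT mode (now at pos=32)
pos=33: emit STAR '*'
DONE. 9 tokens: [RPAREN, MINUS, PLUS, MINUS, RPAREN, RPAREN, STR, ID, STAR]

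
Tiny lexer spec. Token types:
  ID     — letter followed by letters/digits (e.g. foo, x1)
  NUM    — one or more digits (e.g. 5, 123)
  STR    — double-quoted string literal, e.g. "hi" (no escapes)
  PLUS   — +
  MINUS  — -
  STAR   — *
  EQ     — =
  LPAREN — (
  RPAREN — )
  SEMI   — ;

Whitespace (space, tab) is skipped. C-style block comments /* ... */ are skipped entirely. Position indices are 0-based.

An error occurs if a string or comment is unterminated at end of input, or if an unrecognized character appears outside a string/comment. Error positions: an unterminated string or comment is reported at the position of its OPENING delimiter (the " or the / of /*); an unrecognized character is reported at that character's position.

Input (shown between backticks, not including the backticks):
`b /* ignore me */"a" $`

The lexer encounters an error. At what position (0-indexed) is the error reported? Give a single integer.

Answer: 21

Derivation:
pos=0: emit ID 'b' (now at pos=1)
pos=2: enter COMMENT mode (saw '/*')
exit COMMENT mode (now at pos=17)
pos=17: enter STRING mode
pos=17: emit STR "a" (now at pos=20)
pos=21: ERROR — unrecognized char '$'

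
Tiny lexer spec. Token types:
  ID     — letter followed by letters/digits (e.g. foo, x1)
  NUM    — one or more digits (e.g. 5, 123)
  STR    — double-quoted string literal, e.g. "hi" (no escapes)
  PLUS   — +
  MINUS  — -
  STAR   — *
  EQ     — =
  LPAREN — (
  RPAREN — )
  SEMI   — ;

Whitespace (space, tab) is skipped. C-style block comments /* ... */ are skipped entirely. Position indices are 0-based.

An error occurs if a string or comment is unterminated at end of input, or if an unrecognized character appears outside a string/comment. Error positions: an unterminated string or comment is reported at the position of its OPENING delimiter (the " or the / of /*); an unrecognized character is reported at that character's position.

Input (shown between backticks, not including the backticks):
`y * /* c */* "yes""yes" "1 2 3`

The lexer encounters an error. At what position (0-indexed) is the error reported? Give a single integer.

pos=0: emit ID 'y' (now at pos=1)
pos=2: emit STAR '*'
pos=4: enter COMMENT mode (saw '/*')
exit COMMENT mode (now at pos=11)
pos=11: emit STAR '*'
pos=13: enter STRING mode
pos=13: emit STR "yes" (now at pos=18)
pos=18: enter STRING mode
pos=18: emit STR "yes" (now at pos=23)
pos=24: enter STRING mode
pos=24: ERROR — unterminated string

Answer: 24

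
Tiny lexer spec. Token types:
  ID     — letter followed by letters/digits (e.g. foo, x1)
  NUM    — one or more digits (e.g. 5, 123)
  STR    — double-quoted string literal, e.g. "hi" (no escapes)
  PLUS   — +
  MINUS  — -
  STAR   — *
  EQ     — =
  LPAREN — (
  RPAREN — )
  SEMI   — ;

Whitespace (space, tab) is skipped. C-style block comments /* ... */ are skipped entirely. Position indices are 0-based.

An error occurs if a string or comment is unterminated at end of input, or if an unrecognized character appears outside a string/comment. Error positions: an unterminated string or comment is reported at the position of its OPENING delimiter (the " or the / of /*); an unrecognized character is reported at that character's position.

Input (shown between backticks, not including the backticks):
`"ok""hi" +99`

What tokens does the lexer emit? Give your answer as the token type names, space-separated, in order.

pos=0: enter STRING mode
pos=0: emit STR "ok" (now at pos=4)
pos=4: enter STRING mode
pos=4: emit STR "hi" (now at pos=8)
pos=9: emit PLUS '+'
pos=10: emit NUM '99' (now at pos=12)
DONE. 4 tokens: [STR, STR, PLUS, NUM]

Answer: STR STR PLUS NUM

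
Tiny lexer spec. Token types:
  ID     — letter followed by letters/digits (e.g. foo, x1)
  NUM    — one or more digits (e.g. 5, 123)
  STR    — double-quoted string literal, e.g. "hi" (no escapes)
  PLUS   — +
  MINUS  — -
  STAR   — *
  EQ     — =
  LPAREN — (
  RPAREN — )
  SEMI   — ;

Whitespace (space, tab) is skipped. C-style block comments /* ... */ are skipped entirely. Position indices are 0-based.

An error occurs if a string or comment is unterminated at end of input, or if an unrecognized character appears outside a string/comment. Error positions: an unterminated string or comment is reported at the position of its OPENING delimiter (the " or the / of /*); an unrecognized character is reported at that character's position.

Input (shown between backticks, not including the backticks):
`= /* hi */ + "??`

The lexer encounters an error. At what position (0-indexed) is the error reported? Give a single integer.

Answer: 13

Derivation:
pos=0: emit EQ '='
pos=2: enter COMMENT mode (saw '/*')
exit COMMENT mode (now at pos=10)
pos=11: emit PLUS '+'
pos=13: enter STRING mode
pos=13: ERROR — unterminated string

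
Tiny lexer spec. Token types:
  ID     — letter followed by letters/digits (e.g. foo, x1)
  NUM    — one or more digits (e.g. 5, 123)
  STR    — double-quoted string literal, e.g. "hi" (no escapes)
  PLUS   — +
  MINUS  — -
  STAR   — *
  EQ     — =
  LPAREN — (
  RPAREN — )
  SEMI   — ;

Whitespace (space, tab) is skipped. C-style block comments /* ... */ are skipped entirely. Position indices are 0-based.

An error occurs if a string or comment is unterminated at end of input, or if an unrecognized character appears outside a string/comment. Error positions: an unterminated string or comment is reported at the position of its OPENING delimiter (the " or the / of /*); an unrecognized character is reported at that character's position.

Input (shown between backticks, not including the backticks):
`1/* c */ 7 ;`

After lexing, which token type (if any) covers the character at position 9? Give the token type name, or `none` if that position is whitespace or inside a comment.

Answer: NUM

Derivation:
pos=0: emit NUM '1' (now at pos=1)
pos=1: enter COMMENT mode (saw '/*')
exit COMMENT mode (now at pos=8)
pos=9: emit NUM '7' (now at pos=10)
pos=11: emit SEMI ';'
DONE. 3 tokens: [NUM, NUM, SEMI]
Position 9: char is '7' -> NUM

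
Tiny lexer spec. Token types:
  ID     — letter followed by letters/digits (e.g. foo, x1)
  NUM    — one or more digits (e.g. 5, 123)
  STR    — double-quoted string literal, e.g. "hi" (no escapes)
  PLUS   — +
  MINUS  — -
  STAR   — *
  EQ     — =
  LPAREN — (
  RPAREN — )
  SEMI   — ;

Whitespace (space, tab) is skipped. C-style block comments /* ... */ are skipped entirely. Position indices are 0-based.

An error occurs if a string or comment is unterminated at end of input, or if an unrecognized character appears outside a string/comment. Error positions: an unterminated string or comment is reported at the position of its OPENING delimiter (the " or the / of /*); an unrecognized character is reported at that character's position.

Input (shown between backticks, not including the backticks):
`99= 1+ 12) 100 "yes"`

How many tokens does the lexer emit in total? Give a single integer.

pos=0: emit NUM '99' (now at pos=2)
pos=2: emit EQ '='
pos=4: emit NUM '1' (now at pos=5)
pos=5: emit PLUS '+'
pos=7: emit NUM '12' (now at pos=9)
pos=9: emit RPAREN ')'
pos=11: emit NUM '100' (now at pos=14)
pos=15: enter STRING mode
pos=15: emit STR "yes" (now at pos=20)
DONE. 8 tokens: [NUM, EQ, NUM, PLUS, NUM, RPAREN, NUM, STR]

Answer: 8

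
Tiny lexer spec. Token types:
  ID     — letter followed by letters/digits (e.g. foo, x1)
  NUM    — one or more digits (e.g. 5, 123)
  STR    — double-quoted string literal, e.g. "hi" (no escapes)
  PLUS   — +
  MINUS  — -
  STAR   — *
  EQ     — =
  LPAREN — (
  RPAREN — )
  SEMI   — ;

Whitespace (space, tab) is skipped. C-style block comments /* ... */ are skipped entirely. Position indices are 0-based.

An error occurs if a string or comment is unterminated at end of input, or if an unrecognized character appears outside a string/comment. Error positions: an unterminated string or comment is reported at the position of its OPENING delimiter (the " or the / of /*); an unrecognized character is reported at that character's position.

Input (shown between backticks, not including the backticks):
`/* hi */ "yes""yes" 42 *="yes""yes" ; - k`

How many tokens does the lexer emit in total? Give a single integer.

Answer: 10

Derivation:
pos=0: enter COMMENT mode (saw '/*')
exit COMMENT mode (now at pos=8)
pos=9: enter STRING mode
pos=9: emit STR "yes" (now at pos=14)
pos=14: enter STRING mode
pos=14: emit STR "yes" (now at pos=19)
pos=20: emit NUM '42' (now at pos=22)
pos=23: emit STAR '*'
pos=24: emit EQ '='
pos=25: enter STRING mode
pos=25: emit STR "yes" (now at pos=30)
pos=30: enter STRING mode
pos=30: emit STR "yes" (now at pos=35)
pos=36: emit SEMI ';'
pos=38: emit MINUS '-'
pos=40: emit ID 'k' (now at pos=41)
DONE. 10 tokens: [STR, STR, NUM, STAR, EQ, STR, STR, SEMI, MINUS, ID]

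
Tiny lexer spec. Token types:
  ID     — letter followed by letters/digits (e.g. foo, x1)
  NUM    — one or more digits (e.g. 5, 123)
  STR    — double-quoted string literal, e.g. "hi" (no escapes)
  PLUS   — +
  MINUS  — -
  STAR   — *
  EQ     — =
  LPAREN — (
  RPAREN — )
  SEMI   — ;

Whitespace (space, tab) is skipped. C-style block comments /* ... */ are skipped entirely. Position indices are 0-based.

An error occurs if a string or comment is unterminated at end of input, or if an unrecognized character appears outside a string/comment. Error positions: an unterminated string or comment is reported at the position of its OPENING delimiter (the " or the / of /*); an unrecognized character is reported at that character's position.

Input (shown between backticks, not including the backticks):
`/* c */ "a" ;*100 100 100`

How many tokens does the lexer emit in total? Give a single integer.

Answer: 6

Derivation:
pos=0: enter COMMENT mode (saw '/*')
exit COMMENT mode (now at pos=7)
pos=8: enter STRING mode
pos=8: emit STR "a" (now at pos=11)
pos=12: emit SEMI ';'
pos=13: emit STAR '*'
pos=14: emit NUM '100' (now at pos=17)
pos=18: emit NUM '100' (now at pos=21)
pos=22: emit NUM '100' (now at pos=25)
DONE. 6 tokens: [STR, SEMI, STAR, NUM, NUM, NUM]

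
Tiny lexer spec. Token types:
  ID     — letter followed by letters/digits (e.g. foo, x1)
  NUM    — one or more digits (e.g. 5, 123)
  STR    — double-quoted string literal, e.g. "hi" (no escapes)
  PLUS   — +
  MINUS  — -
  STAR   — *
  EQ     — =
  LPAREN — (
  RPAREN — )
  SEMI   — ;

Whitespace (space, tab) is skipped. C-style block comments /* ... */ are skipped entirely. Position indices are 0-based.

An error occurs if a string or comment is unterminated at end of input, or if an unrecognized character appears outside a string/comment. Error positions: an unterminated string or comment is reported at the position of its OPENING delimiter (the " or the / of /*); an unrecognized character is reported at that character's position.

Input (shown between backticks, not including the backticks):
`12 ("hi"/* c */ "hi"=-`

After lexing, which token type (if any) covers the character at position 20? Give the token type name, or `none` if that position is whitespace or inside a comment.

pos=0: emit NUM '12' (now at pos=2)
pos=3: emit LPAREN '('
pos=4: enter STRING mode
pos=4: emit STR "hi" (now at pos=8)
pos=8: enter COMMENT mode (saw '/*')
exit COMMENT mode (now at pos=15)
pos=16: enter STRING mode
pos=16: emit STR "hi" (now at pos=20)
pos=20: emit EQ '='
pos=21: emit MINUS '-'
DONE. 6 tokens: [NUM, LPAREN, STR, STR, EQ, MINUS]
Position 20: char is '=' -> EQ

Answer: EQ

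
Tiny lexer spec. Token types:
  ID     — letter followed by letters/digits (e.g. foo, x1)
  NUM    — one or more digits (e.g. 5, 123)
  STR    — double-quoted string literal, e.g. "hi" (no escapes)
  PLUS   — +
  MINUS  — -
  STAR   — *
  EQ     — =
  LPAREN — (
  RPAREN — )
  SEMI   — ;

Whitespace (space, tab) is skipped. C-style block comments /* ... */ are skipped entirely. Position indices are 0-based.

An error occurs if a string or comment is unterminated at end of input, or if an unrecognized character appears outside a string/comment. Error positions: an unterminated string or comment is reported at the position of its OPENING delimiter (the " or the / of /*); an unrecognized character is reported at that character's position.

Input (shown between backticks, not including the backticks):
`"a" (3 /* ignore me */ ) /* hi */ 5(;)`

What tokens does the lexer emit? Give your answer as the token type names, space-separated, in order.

Answer: STR LPAREN NUM RPAREN NUM LPAREN SEMI RPAREN

Derivation:
pos=0: enter STRING mode
pos=0: emit STR "a" (now at pos=3)
pos=4: emit LPAREN '('
pos=5: emit NUM '3' (now at pos=6)
pos=7: enter COMMENT mode (saw '/*')
exit COMMENT mode (now at pos=22)
pos=23: emit RPAREN ')'
pos=25: enter COMMENT mode (saw '/*')
exit COMMENT mode (now at pos=33)
pos=34: emit NUM '5' (now at pos=35)
pos=35: emit LPAREN '('
pos=36: emit SEMI ';'
pos=37: emit RPAREN ')'
DONE. 8 tokens: [STR, LPAREN, NUM, RPAREN, NUM, LPAREN, SEMI, RPAREN]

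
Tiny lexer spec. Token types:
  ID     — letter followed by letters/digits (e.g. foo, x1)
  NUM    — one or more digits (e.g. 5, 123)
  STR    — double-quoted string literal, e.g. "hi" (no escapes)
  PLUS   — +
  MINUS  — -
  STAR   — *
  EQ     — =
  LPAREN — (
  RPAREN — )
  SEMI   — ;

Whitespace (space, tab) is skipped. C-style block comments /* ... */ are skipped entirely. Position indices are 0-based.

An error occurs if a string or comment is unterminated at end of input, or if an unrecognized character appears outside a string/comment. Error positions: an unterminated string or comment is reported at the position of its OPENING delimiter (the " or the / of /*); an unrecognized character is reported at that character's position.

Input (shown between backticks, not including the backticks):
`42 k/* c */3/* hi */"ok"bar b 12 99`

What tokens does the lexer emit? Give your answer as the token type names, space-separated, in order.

pos=0: emit NUM '42' (now at pos=2)
pos=3: emit ID 'k' (now at pos=4)
pos=4: enter COMMENT mode (saw '/*')
exit COMMENT mode (now at pos=11)
pos=11: emit NUM '3' (now at pos=12)
pos=12: enter COMMENT mode (saw '/*')
exit COMMENT mode (now at pos=20)
pos=20: enter STRING mode
pos=20: emit STR "ok" (now at pos=24)
pos=24: emit ID 'bar' (now at pos=27)
pos=28: emit ID 'b' (now at pos=29)
pos=30: emit NUM '12' (now at pos=32)
pos=33: emit NUM '99' (now at pos=35)
DONE. 8 tokens: [NUM, ID, NUM, STR, ID, ID, NUM, NUM]

Answer: NUM ID NUM STR ID ID NUM NUM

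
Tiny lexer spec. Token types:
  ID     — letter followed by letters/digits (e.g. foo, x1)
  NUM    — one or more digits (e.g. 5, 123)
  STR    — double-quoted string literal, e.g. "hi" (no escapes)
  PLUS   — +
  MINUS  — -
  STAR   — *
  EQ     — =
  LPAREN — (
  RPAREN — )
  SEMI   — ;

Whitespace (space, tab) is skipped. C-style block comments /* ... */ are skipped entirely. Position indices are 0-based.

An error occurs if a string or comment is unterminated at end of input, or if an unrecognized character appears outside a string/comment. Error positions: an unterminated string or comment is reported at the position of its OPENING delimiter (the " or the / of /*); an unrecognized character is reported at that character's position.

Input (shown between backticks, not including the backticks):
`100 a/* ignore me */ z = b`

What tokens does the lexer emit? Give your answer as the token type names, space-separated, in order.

pos=0: emit NUM '100' (now at pos=3)
pos=4: emit ID 'a' (now at pos=5)
pos=5: enter COMMENT mode (saw '/*')
exit COMMENT mode (now at pos=20)
pos=21: emit ID 'z' (now at pos=22)
pos=23: emit EQ '='
pos=25: emit ID 'b' (now at pos=26)
DONE. 5 tokens: [NUM, ID, ID, EQ, ID]

Answer: NUM ID ID EQ ID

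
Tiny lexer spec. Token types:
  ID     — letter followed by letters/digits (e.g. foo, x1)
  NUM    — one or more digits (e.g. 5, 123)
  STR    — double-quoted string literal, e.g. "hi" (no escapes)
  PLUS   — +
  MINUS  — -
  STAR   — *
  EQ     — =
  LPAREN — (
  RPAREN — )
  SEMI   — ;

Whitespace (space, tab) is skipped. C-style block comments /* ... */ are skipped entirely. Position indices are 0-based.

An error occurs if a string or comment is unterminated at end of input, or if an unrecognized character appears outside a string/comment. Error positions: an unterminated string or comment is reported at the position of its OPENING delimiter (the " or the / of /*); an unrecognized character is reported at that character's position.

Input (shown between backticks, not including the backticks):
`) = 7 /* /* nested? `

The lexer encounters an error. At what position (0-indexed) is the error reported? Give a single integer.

pos=0: emit RPAREN ')'
pos=2: emit EQ '='
pos=4: emit NUM '7' (now at pos=5)
pos=6: enter COMMENT mode (saw '/*')
pos=6: ERROR — unterminated comment (reached EOF)

Answer: 6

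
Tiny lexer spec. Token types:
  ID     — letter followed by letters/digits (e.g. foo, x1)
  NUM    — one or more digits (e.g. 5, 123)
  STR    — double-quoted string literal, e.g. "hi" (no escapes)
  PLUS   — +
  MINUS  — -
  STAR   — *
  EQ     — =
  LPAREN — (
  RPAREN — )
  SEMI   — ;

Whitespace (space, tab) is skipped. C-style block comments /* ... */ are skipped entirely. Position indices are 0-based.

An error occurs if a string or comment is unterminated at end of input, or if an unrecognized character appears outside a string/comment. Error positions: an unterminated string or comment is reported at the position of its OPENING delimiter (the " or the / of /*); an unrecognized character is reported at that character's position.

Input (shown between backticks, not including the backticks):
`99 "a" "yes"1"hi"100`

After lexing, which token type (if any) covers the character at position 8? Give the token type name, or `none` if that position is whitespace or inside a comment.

Answer: STR

Derivation:
pos=0: emit NUM '99' (now at pos=2)
pos=3: enter STRING mode
pos=3: emit STR "a" (now at pos=6)
pos=7: enter STRING mode
pos=7: emit STR "yes" (now at pos=12)
pos=12: emit NUM '1' (now at pos=13)
pos=13: enter STRING mode
pos=13: emit STR "hi" (now at pos=17)
pos=17: emit NUM '100' (now at pos=20)
DONE. 6 tokens: [NUM, STR, STR, NUM, STR, NUM]
Position 8: char is 'y' -> STR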